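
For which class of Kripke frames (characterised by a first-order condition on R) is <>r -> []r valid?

partial functionality: forall x forall y forall z (Rxy & Rxz -> y = z)

Suppose ◇r→□r is valid. Take Rxy, Rxz and set V(r)={y}. Then ◇r at x, so □r at x, so r at z, i.e. z=y.
The converse is a direct semantic check.
So the correspondent is partial functionality.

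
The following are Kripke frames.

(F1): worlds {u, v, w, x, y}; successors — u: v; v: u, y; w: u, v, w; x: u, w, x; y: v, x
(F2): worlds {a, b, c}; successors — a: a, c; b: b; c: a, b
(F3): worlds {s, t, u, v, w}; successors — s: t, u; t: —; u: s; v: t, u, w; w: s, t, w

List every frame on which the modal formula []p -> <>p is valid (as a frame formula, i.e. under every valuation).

This is the axiom for seriality; its first-order frame correspondent is forall x exists y Rxy.
(F1): ✓.
(F2): ✓.
(F3): fails — world t has no successor.

(F1), (F2)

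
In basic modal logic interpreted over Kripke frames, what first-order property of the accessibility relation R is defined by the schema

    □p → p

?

reflexivity

Suppose □p→p is valid. At any x set V(p)={w : Rxw}. Then □p holds at x, so p holds at x, i.e. Rxx.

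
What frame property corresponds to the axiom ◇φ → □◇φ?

the Euclidean property

This schema is the 5 axiom.
It corresponds to the Euclidean property: ∀x ∀y ∀z (Rxy ∧ Rxz → Ryz).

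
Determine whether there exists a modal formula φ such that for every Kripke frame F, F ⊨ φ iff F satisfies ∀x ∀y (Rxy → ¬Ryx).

Not definable by any modal formula

If a class were modally definable it would be closed under surjective bounded morphisms (Goldblatt–Thomason).
The 5-cycle (worlds w0,w1,w2,w3,w4 with w0→w1→w2→w3→w4→w0) is asymmetric. Mapping every world to a single reflexive point • is a surjective bounded morphism, and the reflexive point is not asymmetric (R•• but asymmetry requires ¬R••).
So no modal formula (or set of formulas) defines exactly the asymmetric frames.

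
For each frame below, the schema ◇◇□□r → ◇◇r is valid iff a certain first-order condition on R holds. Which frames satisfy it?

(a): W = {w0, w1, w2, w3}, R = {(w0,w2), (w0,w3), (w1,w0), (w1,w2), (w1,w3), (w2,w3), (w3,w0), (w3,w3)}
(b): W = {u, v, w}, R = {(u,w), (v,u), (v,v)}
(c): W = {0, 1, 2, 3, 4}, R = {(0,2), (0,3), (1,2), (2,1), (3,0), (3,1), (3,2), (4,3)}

(a), (c)

The schema corresponds to a generalized confluence (Geach) condition: ∀x ∀y (xR²y → ∃w (yR²w ∧ xR²w)).
(a): ✓.
(b): fails — vR²u but no t with uR²t and vR²t.
(c): ✓.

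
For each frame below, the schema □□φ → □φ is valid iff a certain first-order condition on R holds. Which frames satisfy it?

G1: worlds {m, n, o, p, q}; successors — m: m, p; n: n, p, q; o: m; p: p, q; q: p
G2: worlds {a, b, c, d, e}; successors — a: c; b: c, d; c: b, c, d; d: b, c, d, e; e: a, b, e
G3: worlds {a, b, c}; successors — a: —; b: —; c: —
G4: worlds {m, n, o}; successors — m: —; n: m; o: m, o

G1, G2, G3

The schema corresponds to density: ∀x ∀y (Rxy → ∃z (Rxz ∧ Rzy)).
G1: condition met.
G2: condition met.
G3: condition met.
G4: fails — Rnm but no z with Rnz and Rzm.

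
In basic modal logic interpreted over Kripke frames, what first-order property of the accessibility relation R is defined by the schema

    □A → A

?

reflexivity

Suppose □A→A is valid. At any x set V(A)={w : Rxw}. Then □A holds at x, so A holds at x, i.e. Rxx.
Conversely, on a frame with reflexivity the schema holds at every world under every valuation.
So the correspondent is reflexivity.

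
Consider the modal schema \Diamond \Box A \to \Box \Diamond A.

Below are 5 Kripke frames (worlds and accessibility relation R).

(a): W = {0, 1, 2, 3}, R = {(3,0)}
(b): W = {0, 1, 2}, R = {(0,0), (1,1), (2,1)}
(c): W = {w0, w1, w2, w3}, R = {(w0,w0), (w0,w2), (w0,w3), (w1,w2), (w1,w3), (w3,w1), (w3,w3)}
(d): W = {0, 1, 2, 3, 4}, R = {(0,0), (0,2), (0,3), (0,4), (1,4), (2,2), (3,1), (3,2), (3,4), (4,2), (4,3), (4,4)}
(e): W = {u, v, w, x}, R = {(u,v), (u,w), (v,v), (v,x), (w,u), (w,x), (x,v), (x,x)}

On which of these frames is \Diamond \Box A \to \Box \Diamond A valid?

This is the axiom for convergence; its first-order frame correspondent is \forall x \forall y \forall z (Rxy \wedge Rxz \to \exists w (Ryw \wedge Rzw)).
(a): fails — R30 and R30 but 0 and 0 have no common successor.
(b): ✓.
(c): fails — Rw0w2 and Rw0w2 but w2 and w2 have no common successor.
(d): fails — R32 and R31 but 2 and 1 have no common successor.
(e): ✓.
Valid on: (b), (e).

(b), (e)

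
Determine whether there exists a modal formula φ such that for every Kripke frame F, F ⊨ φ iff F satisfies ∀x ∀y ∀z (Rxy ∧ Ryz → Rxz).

Definable; □q → □□q defines it

This is a Sahlqvist condition; the 4 axiom □q → □□q defines it.
Suppose □q→□□q is valid. Take Rxy, Ryz and set V(q)={w : Rxw}. Then □q at x, so □□q at x, so □q at y, so q at z, i.e. Rxz.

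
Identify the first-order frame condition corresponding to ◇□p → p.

This is frame-equivalent to p → □◇p (substitute ¬p for p and contrapose).
Suppose p→□◇p is valid. Take Rxy and set V(p)={x}. Then p at x, so □◇p at x, so ◇p at y, so some z with Ryz has p; z=x, i.e. Ryx.

symmetry: ∀x ∀y (Rxy → Ryx)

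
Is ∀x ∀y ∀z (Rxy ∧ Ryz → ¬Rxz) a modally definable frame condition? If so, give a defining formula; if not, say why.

No — not modally definable

Any modally definable frame class is closed under surjective bounded morphisms.
The 3-cycle (worlds 0,1,2 with 0→1→2→0) is intransitive. Mapping every world to a single reflexive point • is a surjective bounded morphism; the reflexive point is not intransitive (R••∧R•• but R••).
So the class is not modally definable.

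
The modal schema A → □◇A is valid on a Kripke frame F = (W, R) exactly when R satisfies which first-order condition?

symmetry: ∀x ∀y (Rxy → Ryx)

This is the B axiom.
Its frame correspondent is symmetry — ∀x ∀y (Rxy → Ryx).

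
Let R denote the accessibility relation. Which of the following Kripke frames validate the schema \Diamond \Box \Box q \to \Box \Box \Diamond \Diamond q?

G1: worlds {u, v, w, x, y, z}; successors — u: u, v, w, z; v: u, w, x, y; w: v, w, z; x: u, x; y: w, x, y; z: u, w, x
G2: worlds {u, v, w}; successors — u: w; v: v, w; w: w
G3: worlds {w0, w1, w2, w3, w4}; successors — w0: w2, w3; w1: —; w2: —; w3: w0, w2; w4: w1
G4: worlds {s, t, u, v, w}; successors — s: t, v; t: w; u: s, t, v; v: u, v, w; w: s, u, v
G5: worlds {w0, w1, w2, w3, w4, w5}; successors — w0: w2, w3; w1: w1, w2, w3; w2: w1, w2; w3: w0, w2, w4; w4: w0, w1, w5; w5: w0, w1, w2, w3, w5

This is the axiom for a generalized confluence (Geach) condition; its first-order frame correspondent is \forall x \forall y \forall z ((xRy \wedge x R^2 z) \to \exists w (y R^2 w \wedge z R^2 w)).
G1: holds.
G2: holds.
G3: fails — w0Rw2, w0R²w0 but no w with w2R²w and w0R²w.
G4: holds.
G5: holds.

G1, G2, G4, G5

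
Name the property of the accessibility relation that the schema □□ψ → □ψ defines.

Suppose □□ψ→□ψ is valid. Take Rxy and set V(ψ)={w : xR²w}. Then □□ψ at x, so □ψ at x, so ψ at y, i.e. ∃z(Rxz∧Rzy).
The converse is a direct semantic check.
So the correspondent is density.

density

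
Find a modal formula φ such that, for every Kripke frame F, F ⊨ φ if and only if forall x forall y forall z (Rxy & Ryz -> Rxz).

The condition is transitivity. The 4 schema □ψ → □□ψ defines it.
Suppose □ψ→□□ψ is valid. Take Rxy, Ryz and set V(ψ)={w : Rxw}. Then □ψ at x, so □□ψ at x, so □ψ at y, so ψ at z, i.e. Rxz.

□ψ → □□ψ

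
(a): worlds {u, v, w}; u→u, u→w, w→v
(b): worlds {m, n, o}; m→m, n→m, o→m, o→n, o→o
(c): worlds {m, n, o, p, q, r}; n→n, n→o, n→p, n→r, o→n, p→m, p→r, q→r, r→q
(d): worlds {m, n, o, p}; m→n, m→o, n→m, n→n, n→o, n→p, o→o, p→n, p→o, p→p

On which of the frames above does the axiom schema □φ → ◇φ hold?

(b), (d)

The schema corresponds to seriality: ∀x ∃y Rxy.
(a): fails — world v has no successor.
(b): satisfies the condition.
(c): fails — world m has no successor.
(d): satisfies the condition.
Valid on: (b), (d).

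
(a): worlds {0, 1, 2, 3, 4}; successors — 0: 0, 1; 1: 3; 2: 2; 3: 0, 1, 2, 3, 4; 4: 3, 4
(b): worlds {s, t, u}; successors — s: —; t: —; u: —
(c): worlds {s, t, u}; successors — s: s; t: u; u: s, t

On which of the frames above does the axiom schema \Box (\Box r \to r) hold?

(b)

This is the axiom for shift-reflexivity; its first-order frame correspondent is \forall x \forall y (Rxy \to Ryy).
(a): fails — R31 but not R11.
(b): ✓.
(c): fails — Rut but not Rtt.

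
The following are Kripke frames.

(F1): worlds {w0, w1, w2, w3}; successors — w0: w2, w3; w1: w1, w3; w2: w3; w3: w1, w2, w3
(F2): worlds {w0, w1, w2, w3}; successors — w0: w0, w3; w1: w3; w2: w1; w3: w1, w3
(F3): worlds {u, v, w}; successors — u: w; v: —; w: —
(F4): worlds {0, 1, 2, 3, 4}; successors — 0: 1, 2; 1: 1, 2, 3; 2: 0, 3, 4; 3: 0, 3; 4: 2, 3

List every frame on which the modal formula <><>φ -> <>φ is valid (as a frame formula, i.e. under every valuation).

The schema corresponds to transitivity: forall x forall y forall z (Rxy & Ryz -> Rxz).
(F1): fails — Rw1w3 and Rw3w2 but not Rw1w2.
(F2): fails — Rw1w3 and Rw3w1 but not Rw1w1.
(F3): condition met.
(F4): fails — R02 and R23 but not R03.

(F3)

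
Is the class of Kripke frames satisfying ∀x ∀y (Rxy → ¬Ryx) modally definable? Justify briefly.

Any modally definable frame class is closed under surjective bounded morphisms.
The 4-cycle (worlds 0,1,2,3 with 0→1→2→3→0) is asymmetric. Mapping every world to a single reflexive point • is a surjective bounded morphism, and the reflexive point is not asymmetric (R•• but asymmetry requires ¬R••).
So the class is not modally definable.

Not modally definable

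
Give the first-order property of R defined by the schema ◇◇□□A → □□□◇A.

This is a Sahlqvist (Geach-type) schema ◇^2□^2A → □^3◇^1A.
Minimal-valuation argument: fix x; take any y with xR^2y and any z with xR^3z. Set V(A) to the set of worlds R-reachable from y in exactly 2 steps. Then □^2A holds at y, so the antecedent holds at x; validity forces ◇^1A at z, giving a w with zR^1w and yR^2w.
First-order correspondent: ∀x ∀y ∀z ((xR²y ∧ xR³z) → ∃w (yR²w ∧ zRw)).

∀x ∀y ∀z ((xR²y ∧ xR³z) → ∃w (yR²w ∧ zRw))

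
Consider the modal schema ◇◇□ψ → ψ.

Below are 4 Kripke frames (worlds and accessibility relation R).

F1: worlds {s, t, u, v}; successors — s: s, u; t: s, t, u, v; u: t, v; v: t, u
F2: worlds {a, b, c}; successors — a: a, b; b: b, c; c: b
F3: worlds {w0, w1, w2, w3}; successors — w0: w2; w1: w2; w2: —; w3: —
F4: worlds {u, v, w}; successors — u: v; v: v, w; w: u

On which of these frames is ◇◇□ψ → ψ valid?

F3

This is the axiom for a generalized confluence (Geach) condition; its first-order frame correspondent is ∀x ∀y (xR²y → ∃w (yRw ∧ x = w)).
F1: fails — sR²u but no w with uRw and s=w.
F2: fails — aR²b but no w with bRw and a=w.
F3: condition met.
F4: fails — uR²v but no t with vRt and u=t.
Valid on: F3.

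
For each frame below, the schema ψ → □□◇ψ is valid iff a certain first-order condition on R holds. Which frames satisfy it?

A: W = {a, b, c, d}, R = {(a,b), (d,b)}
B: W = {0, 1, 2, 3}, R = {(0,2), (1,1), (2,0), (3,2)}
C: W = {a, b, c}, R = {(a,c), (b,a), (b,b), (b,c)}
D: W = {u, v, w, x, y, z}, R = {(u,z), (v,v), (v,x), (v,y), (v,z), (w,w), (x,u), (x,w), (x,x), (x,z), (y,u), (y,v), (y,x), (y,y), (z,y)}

A

This is the axiom for a generalized confluence (Geach) condition; its first-order frame correspondent is ∀x ∀z (xR²z → ∃w (x = w ∧ zRw)).
A: ✓.
B: fails — 0R²0 but no w with 0=w and 0Rw.
C: fails — bR²a but no w with b=w and aRw.
D: fails — vR²u but no t with v=t and uRt.
Valid on: A.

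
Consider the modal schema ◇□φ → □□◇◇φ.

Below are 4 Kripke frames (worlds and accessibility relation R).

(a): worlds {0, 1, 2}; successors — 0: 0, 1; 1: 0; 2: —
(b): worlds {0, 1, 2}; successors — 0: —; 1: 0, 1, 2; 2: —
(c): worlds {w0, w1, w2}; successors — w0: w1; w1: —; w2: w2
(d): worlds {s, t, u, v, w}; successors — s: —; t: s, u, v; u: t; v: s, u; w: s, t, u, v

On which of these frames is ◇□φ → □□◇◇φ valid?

Frame correspondent (Sahlqvist): ∀x ∀y ∀z ((xRy ∧ xR²z) → ∃w (yRw ∧ zR²w)) — i.e. a generalized confluence (Geach) condition.
(a): ✓.
(b): fails — 1R0, 1R²0 but no w with 0Rw and 0R²w.
(c): ✓.
(d): fails — tRs, tR²s but no w* with sRw* and sR²w*.
Valid on: (a), (c).

(a), (c)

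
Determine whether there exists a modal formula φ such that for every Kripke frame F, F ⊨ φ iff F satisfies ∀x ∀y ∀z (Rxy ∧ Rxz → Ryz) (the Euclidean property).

The condition is the Euclidean property. A defining modal formula is ◇q → □◇q.
Suppose ◇q→□◇q is valid. Take Rxy, Rxz and set V(q)={y}. Then ◇q at x, so □◇q at x, so ◇q at z, so some w with Rzw has q; w=y, i.e. Rzy. By symmetry of the argument, Ryz.

Yes, by ◇q → □◇q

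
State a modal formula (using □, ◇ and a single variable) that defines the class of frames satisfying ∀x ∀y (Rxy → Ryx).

ψ → □◇ψ

The condition is symmetry. The B schema ψ → □◇ψ defines it.
Suppose ψ→□◇ψ is valid. Take Rxy and set V(ψ)={x}. Then ψ at x, so □◇ψ at x, so ◇ψ at y, so some z with Ryz has ψ; z=x, i.e. Ryx.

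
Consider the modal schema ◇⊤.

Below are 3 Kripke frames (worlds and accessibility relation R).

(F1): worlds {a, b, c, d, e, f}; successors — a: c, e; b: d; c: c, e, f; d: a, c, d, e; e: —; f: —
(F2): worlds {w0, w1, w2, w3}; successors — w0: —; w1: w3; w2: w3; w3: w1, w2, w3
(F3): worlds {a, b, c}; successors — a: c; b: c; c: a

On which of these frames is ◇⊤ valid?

This is the axiom for seriality; its first-order frame correspondent is ∀x ∃y Rxy.
(F1): fails — world e has no successor.
(F2): fails — world w0 has no successor.
(F3): ✓.
Valid on: (F3).

(F3)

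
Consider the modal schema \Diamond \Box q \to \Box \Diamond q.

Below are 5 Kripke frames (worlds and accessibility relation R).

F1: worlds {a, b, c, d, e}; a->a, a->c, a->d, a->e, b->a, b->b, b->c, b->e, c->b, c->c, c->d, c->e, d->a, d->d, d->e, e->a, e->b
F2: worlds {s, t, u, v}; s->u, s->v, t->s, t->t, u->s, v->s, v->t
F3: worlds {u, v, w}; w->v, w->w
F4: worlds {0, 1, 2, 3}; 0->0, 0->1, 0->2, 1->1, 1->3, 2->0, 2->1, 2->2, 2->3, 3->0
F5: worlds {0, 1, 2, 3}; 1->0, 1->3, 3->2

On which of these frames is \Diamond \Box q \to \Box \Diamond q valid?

F1

This is the axiom for convergence; its first-order frame correspondent is \forall x \forall y \forall z (Rxy \wedge Rxz \to \exists w (Ryw \wedge Rzw)).
F1: ✓.
F2: fails — Rts and Rtt but s and t have no common successor.
F3: fails — Rww and Rwv but w and v have no common successor.
F4: fails — R11 and R13 but 1 and 3 have no common successor.
F5: fails — R10 and R10 but 0 and 0 have no common successor.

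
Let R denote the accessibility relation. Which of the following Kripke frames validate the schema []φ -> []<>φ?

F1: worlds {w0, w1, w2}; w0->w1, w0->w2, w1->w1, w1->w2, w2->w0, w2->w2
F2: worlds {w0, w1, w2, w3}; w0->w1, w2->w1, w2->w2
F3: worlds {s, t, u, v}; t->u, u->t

F1

Frame correspondent (Sahlqvist): forall x forall z (xRz -> exists w (xRw & zRw)) — i.e. a generalized confluence (Geach) condition.
F1: satisfies the condition.
F2: fails — w0Rw1 but no w with w0Rw and w1Rw.
F3: fails — tRu but no w with tRw and uRw.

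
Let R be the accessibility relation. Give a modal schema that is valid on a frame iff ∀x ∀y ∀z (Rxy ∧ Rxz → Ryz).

A defining formula is ◇s → □◇s (the 5 axiom).
Suppose ◇s→□◇s is valid. Take Rxy, Rxz and set V(s)={y}. Then ◇s at x, so □◇s at x, so ◇s at z, so some w with Rzw has s; w=y, i.e. Rzy. By symmetry of the argument, Ryz.

◇s → □◇s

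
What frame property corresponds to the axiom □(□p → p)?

Suppose □(□p→p) is valid. Take Rxy and set V(p)={w : Ryw}. Then at y, □p holds; since □(□p→p) at x, □p→p at y, so p at y, i.e. Ryy.

shift-reflexivity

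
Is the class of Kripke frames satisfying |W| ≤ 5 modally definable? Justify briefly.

If a class were modally definable it would be closed under disjoint unions (Goldblatt–Thomason).
Any modal formula valid on each of 6 disjoint one-world frames is valid on their disjoint union (validity is preserved under disjoint unions). Each one-world frame has |W|=1≤5, but the union has |W|=6.
So no modal formula (or set of formulas) defines exactly the |W|≤5 frames.

No — not modally definable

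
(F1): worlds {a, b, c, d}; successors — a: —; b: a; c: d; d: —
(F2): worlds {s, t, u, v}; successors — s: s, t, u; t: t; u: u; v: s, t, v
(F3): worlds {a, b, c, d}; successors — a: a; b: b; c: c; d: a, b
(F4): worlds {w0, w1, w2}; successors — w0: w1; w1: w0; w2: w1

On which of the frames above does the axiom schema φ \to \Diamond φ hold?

(F2)

This is the axiom for reflexivity; its first-order frame correspondent is \forall x Rxx.
(F1): fails — world a does not see itself.
(F2): ✓.
(F3): fails — world d does not see itself.
(F4): fails — world w0 does not see itself.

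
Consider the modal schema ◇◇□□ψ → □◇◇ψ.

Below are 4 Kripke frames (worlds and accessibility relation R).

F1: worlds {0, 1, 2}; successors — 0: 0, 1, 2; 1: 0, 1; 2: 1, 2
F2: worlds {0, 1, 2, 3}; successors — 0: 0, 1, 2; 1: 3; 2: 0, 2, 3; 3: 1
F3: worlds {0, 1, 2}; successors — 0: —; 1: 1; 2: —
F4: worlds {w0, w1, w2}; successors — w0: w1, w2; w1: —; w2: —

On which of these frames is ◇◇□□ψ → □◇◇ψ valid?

F1, F3, F4

The schema corresponds to a generalized confluence (Geach) condition: ∀x ∀y ∀z ((xR²y ∧ xRz) → ∃w (yR²w ∧ zR²w)).
F1: satisfies the condition.
F2: fails — 0R²3, 0R1 but no w with 3R²w and 1R²w.
F3: satisfies the condition.
F4: satisfies the condition.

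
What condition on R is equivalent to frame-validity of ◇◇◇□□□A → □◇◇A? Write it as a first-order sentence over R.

∀x ∀y ∀z ((xR³y ∧ xRz) → ∃w (yR³w ∧ zR²w))

This is a Sahlqvist (Geach-type) schema ◇^3□^3A → □^1◇^2A.
Minimal-valuation argument: fix x; take any y with xR^3y and any z with xR^1z. Set V(A) to the set of worlds R-reachable from y in exactly 3 steps. Then □^3A holds at y, so the antecedent holds at x; validity forces ◇^2A at z, giving a w with zR^2w and yR^3w.
First-order correspondent: ∀x ∀y ∀z ((xR³y ∧ xRz) → ∃w (yR³w ∧ zR²w)).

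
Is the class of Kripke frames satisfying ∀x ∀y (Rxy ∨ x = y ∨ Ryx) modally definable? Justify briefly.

No

Modal frame validity is preserved under disjoint unions.
Take 3 disjoint single-world reflexive frames: each is trivially connected, but their disjoint union has 3 worlds with no edge between distinct components, so it is not connected.
So the class is not modally definable.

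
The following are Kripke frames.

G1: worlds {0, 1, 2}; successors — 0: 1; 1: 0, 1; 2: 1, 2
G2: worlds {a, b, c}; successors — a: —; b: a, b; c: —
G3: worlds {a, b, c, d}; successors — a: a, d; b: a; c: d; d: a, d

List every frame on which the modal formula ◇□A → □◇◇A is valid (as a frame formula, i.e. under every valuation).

This is the axiom for a generalized confluence (Geach) condition; its first-order frame correspondent is ∀x ∀y ∀z ((xRy ∧ xRz) → ∃w (yRw ∧ zR²w)).
G1: satisfies the condition.
G2: fails — bRa, bRa but no w with aRw and aR²w.
G3: satisfies the condition.
Valid on: G1, G3.

G1, G3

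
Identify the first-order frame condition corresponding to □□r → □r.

Suppose □□r→□r is valid. Take Rxy and set V(r)={w : xR²w}. Then □□r at x, so □r at x, so r at y, i.e. ∃z(Rxz∧Rzy).
Conversely, any frame satisfying ∀x ∀y (Rxy → ∃z (Rxz ∧ Rzy)) validates the schema.
Frame condition: ∀x ∀y (Rxy → ∃z (Rxz ∧ Rzy)).

density: ∀x ∀y (Rxy → ∃z (Rxz ∧ Rzy))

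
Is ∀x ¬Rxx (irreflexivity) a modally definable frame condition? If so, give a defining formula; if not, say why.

Modal frame validity is preserved under surjective bounded morphisms.
The 5-cycle (worlds a,b,c,d,e with a→b→c→d→e→a) is irreflexive, and the map sending every world to a single reflexive point • is a surjective bounded morphism (forth: every edge maps to (•,•); back: every world has a successor). So any modal formula valid on the 5-cycle is also valid on the reflexive point, which is not irreflexive.
So no modal formula (or set of formulas) defines exactly the irreflexive frames.

Not modally definable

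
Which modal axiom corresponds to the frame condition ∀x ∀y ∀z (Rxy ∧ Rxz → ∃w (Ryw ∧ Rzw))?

◇□p → □◇p

This is convergence; the standard corresponding axiom is .2: ◇□p → □◇p.
Suppose ◇□p→□◇p is valid. Take Rxy, Rxz and set V(p)={w : Ryw}. Then □p at y so ◇□p at x, so □◇p at x, so ◇p at z, giving w with Rzw and Ryw.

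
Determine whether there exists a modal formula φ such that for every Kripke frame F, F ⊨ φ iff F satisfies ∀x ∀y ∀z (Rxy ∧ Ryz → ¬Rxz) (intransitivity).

No — not modally definable

If a class were modally definable it would be closed under surjective bounded morphisms (Goldblatt–Thomason).
The 7-cycle (worlds 0,1,2,3,4,5,6 with 0→1→2→3→4→5→6→0) is intransitive. Mapping every world to a single reflexive point • is a surjective bounded morphism; the reflexive point is not intransitive (R••∧R•• but R••).
So no modal formula (or set of formulas) defines exactly the intransitive frames.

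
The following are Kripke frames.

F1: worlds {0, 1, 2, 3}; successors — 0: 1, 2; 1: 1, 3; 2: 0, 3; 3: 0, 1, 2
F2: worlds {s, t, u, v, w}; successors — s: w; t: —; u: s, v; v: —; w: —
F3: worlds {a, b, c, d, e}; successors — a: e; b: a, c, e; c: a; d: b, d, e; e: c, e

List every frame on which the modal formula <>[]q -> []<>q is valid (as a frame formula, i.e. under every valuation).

none

This is the axiom for convergence; its first-order frame correspondent is forall x forall y forall z (Rxy & Rxz -> exists w (Ryw & Rzw)).
F1: fails — R32 and R30 but 2 and 0 have no common successor.
F2: fails — Rsw and Rsw but w and w have no common successor.
F3: fails — Rbc and Rba but c and a have no common successor.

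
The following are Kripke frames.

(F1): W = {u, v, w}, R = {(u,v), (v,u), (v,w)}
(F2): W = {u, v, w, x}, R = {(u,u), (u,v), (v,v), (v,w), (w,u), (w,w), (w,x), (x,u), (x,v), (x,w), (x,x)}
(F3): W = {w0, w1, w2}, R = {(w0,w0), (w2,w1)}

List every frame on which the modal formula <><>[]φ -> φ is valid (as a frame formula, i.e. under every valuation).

Frame correspondent (Sahlqvist): forall x forall y (x R^2 y -> exists w (yRw & x = w)) — i.e. a generalized confluence (Geach) condition.
(F1): fails — uR²u but no t with uRt and u=t.
(F2): fails — uR²v but no t with vRt and u=t.
(F3): condition met.

(F3)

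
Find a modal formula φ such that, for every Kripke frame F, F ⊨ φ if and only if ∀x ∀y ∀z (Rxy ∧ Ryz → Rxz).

□r → □□r

This is transitivity; the standard corresponding axiom is 4: □r → □□r.
Suppose □r→□□r is valid. Take Rxy, Ryz and set V(r)={w : Rxw}. Then □r at x, so □□r at x, so □r at y, so r at z, i.e. Rxz.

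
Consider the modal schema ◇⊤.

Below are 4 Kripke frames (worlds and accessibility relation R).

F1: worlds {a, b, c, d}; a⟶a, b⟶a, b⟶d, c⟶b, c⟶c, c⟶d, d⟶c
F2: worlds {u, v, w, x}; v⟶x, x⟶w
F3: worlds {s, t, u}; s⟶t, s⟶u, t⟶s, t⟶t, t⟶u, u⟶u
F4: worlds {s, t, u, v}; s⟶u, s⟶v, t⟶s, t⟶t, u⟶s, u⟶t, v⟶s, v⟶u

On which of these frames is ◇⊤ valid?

F1, F3, F4

The schema corresponds to seriality: ∀x ∃y Rxy.
F1: satisfies the condition.
F2: fails — world u has no successor.
F3: satisfies the condition.
F4: satisfies the condition.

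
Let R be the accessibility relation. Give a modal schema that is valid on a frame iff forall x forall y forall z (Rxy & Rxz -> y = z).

A defining formula is ◇ψ → □ψ (the CD axiom).
Suppose ◇ψ→□ψ is valid. Take Rxy, Rxz and set V(ψ)={y}. Then ◇ψ at x, so □ψ at x, so ψ at z, i.e. z=y.

◇ψ → □ψ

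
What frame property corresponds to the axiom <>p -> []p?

partial functionality: forall x forall y forall z (Rxy & Rxz -> y = z)

Suppose ◇p→□p is valid. Take Rxy, Rxz and set V(p)={y}. Then ◇p at x, so □p at x, so p at z, i.e. z=y.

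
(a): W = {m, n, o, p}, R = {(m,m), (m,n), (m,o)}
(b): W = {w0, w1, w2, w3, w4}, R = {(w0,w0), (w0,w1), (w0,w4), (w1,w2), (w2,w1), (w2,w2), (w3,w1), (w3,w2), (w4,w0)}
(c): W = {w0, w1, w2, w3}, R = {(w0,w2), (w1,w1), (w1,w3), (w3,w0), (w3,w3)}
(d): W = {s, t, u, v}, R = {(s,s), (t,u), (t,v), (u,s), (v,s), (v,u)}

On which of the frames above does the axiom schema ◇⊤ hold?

This is the axiom for seriality; its first-order frame correspondent is ∀x ∃y Rxy.
(a): fails — world n has no successor.
(b): condition met.
(c): fails — world w2 has no successor.
(d): condition met.
Valid on: (b), (d).

(b), (d)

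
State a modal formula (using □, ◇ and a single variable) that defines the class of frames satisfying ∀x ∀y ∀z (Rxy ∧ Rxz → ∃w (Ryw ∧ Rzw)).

A defining formula is ◇□s → □◇s (the .2 axiom).

◇□s → □◇s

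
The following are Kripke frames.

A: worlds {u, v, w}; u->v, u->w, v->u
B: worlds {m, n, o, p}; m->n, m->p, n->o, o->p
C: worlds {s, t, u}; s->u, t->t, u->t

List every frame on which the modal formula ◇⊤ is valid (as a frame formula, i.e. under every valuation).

Frame correspondent (Sahlqvist): ∀x ∃y Rxy — i.e. seriality.
A: fails — world w has no successor.
B: fails — world p has no successor.
C: holds.
Valid on: C.

C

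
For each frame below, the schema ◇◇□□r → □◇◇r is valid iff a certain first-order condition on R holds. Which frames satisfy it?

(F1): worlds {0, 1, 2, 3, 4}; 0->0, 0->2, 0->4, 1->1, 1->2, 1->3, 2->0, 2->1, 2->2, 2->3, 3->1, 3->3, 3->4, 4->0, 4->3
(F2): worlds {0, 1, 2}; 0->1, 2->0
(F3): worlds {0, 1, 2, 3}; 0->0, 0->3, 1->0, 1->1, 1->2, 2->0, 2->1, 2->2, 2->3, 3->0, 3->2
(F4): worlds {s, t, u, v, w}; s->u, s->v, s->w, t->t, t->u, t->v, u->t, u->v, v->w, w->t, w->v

(F1), (F3), (F4)

The schema corresponds to a generalized confluence (Geach) condition: ∀x ∀y ∀z ((xR²y ∧ xRz) → ∃w (yR²w ∧ zR²w)).
(F1): holds.
(F2): fails — 2R²1, 2R0 but no w with 1R²w and 0R²w.
(F3): holds.
(F4): holds.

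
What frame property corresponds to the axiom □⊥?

□⊥ is valid iff no world has any successor (otherwise □⊥ fails at any world with one).
Conversely, any frame satisfying ∀x ∀y ¬Rxy validates the schema.
So the correspondent is emptiness of R.

emptiness of R: ∀x ∀y ¬Rxy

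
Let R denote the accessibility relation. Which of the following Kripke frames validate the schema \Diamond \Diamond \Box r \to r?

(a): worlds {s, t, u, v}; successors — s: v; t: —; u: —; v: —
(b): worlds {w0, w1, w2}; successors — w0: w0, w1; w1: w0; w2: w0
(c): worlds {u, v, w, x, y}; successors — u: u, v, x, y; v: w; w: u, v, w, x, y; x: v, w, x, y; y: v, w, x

The schema corresponds to a generalized confluence (Geach) condition: \forall x \forall y (x R^2 y \to \exists w (yRw \wedge x = w)).
(a): holds.
(b): fails — w1R²w1 but no w with w1Rw and w1=w.
(c): fails — uR²v but no t with vRt and u=t.

(a)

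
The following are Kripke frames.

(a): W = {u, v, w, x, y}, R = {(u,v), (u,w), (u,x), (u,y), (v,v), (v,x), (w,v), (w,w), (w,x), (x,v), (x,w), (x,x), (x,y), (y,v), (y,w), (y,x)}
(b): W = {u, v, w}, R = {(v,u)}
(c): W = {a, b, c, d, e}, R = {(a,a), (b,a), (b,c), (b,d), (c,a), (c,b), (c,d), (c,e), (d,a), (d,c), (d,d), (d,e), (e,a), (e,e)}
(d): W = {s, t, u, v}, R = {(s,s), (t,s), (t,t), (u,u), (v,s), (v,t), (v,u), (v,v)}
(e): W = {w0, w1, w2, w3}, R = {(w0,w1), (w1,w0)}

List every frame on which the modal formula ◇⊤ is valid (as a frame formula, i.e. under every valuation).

(a), (c), (d)

Frame correspondent (Sahlqvist): ∀x ∃y Rxy — i.e. seriality.
(a): condition met.
(b): fails — world u has no successor.
(c): condition met.
(d): condition met.
(e): fails — world w2 has no successor.
Valid on: (a), (c), (d).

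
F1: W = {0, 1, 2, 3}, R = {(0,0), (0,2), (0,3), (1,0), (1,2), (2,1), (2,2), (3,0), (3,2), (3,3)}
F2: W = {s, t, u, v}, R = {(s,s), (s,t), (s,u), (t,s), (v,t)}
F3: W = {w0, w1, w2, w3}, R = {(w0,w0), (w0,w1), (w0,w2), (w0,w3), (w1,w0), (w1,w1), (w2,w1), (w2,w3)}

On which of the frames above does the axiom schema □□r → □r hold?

The schema corresponds to density: ∀x ∀y (Rxy → ∃z (Rxz ∧ Rzy)).
F1: condition met.
F2: fails — Rvt but no z with Rvz and Rzt.
F3: fails — Rw2w3 but no z with Rw2z and Rzw3.

F1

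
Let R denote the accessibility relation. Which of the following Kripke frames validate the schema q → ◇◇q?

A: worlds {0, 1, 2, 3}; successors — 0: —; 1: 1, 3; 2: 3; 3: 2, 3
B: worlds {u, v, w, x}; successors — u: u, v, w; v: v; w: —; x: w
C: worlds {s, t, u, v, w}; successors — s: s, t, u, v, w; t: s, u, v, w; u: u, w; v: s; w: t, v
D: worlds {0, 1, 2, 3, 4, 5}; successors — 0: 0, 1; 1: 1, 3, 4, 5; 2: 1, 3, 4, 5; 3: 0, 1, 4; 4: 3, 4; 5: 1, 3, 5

C

This is the axiom for a generalized confluence (Geach) condition; its first-order frame correspondent is ∀x ∃w (x = w ∧ xR²w).
A: fails — at 0 but no w with 0=w and 0R²w.
B: fails — at w but no t with w=t and wR²t.
C: ✓.
D: fails — at 2 but no w with 2=w and 2R²w.
Valid on: C.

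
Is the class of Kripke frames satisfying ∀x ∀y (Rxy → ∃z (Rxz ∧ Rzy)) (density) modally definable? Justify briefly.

Definable; □□p → □p defines it

This is a Sahlqvist condition; the C4 axiom □□p → □p defines it.
Suppose □□p→□p is valid. Take Rxy and set V(p)={w : xR²w}. Then □□p at x, so □p at x, so p at y, i.e. ∃z(Rxz∧Rzy).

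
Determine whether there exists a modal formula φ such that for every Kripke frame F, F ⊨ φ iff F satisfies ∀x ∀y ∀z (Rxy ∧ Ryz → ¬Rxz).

No

Modal frame validity is preserved under surjective bounded morphisms.
The 5-cycle (worlds a,b,c,d,e with a→b→c→d→e→a) is intransitive. Mapping every world to a single reflexive point • is a surjective bounded morphism; the reflexive point is not intransitive (R••∧R•• but R••).
So no modal formula (or set of formulas) defines exactly the intransitive frames.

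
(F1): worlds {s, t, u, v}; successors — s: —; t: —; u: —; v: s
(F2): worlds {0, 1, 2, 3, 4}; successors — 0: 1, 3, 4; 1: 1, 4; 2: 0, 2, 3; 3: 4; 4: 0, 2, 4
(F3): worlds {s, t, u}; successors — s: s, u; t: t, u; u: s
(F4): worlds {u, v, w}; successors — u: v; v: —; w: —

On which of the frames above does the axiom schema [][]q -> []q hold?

The schema corresponds to density: forall x forall y (Rxy -> exists z (Rxz & Rzy)).
(F1): fails — Rvs but no z with Rvz and Rzs.
(F2): fails — R03 but no z with R0z and Rz3.
(F3): holds.
(F4): fails — Ruv but no z with Ruz and Rzv.
Valid on: (F3).

(F3)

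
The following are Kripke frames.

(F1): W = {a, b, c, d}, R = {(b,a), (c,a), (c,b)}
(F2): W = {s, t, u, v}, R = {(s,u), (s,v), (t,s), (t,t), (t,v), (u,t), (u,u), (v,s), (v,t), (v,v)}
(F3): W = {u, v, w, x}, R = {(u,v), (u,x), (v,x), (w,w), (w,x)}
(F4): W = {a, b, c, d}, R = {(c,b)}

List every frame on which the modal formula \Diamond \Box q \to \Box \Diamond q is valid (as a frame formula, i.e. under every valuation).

(F2)

The schema corresponds to convergence: \forall x \forall y \forall z (Rxy \wedge Rxz \to \exists w (Ryw \wedge Rzw)).
(F1): fails — Rba and Rba but a and a have no common successor.
(F2): condition met.
(F3): fails — Ruv and Rux but v and x have no common successor.
(F4): fails — Rcb and Rcb but b and b have no common successor.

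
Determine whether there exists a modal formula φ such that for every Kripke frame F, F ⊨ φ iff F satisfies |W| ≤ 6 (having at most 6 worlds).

Not modally definable

Any modally definable frame class is closed under disjoint unions.
Any modal formula valid on each of 7 disjoint one-world frames is valid on their disjoint union (validity is preserved under disjoint unions). Each one-world frame has |W|=1≤6, but the union has |W|=7.
So the class is not modally definable.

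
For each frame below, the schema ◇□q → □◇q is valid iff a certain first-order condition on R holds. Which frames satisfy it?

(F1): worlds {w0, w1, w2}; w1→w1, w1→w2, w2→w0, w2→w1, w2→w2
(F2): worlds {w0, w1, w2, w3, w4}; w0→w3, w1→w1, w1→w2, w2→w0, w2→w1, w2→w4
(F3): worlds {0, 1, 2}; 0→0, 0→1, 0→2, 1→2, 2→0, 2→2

(F3)

The schema corresponds to convergence: ∀x ∀y ∀z (Rxy ∧ Rxz → ∃w (Ryw ∧ Rzw)).
(F1): fails — Rw2w2 and Rw2w0 but w2 and w0 have no common successor.
(F2): fails — Rw0w3 and Rw0w3 but w3 and w3 have no common successor.
(F3): ✓.
Valid on: (F3).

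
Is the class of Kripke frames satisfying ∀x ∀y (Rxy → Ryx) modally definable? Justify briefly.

Yes — defined by r → □◇r

This is a Sahlqvist condition; the B axiom r → □◇r defines it.
Suppose r→□◇r is valid. Take Rxy and set V(r)={x}. Then r at x, so □◇r at x, so ◇r at y, so some z with Ryz has r; z=x, i.e. Ryx.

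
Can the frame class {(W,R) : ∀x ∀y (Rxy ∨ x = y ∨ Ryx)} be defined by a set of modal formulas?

Any modally definable frame class is closed under disjoint unions.
Take 4 disjoint single-world reflexive frames: each is trivially connected, but their disjoint union has 4 worlds with no edge between distinct components, so it is not connected.
So the class is not modally definable.

Not definable by any modal formula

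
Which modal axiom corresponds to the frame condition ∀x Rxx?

□ψ → ψ

A defining formula is □ψ → ψ (the T axiom).
Suppose □ψ→ψ is valid. At any x set V(ψ)={w : Rxw}. Then □ψ holds at x, so ψ holds at x, i.e. Rxx.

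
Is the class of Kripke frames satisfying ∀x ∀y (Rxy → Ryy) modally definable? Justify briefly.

This is a Sahlqvist condition; the T□ axiom □(□r → r) defines it.
Suppose □(□r→r) is valid. Take Rxy and set V(r)={w : Ryw}. Then at y, □r holds; since □(□r→r) at x, □r→r at y, so r at y, i.e. Ryy.

Definable; □(□r → r) defines it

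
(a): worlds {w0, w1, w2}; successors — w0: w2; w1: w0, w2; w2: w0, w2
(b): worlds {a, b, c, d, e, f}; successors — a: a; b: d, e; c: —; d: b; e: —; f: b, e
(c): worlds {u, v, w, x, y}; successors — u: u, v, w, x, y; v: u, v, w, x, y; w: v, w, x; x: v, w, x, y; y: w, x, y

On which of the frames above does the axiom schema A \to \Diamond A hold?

The schema corresponds to reflexivity: \forall x Rxx.
(a): fails — world w0 does not see itself.
(b): fails — world b does not see itself.
(c): holds.
Valid on: (c).

(c)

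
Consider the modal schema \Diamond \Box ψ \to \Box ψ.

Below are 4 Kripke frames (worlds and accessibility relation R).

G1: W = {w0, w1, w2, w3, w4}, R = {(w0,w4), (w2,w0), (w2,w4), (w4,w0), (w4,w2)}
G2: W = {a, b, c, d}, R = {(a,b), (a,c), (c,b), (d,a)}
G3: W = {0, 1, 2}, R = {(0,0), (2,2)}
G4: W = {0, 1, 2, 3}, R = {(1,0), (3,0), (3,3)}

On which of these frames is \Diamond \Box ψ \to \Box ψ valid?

G3

The schema corresponds to the Euclidean property: \forall x \forall y \forall z (Rxy \wedge Rxz \to Ryz).
G1: fails — Rw0w4 and Rw0w4 but not Rw4w4.
G2: fails — Rac and Rac but not Rcc.
G3: satisfies the condition.
G4: fails — R10 and R10 but not R00.
Valid on: G3.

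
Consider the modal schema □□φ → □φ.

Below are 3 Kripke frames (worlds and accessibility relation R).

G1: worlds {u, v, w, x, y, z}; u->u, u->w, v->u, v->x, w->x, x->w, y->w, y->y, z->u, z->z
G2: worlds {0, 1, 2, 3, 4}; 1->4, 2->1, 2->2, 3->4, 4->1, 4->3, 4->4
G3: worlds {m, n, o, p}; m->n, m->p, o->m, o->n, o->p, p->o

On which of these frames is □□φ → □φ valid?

G2

This is the axiom for density; its first-order frame correspondent is ∀x ∀y (Rxy → ∃z (Rxz ∧ Rzy)).
G1: fails — Rxw but no t with Rxt and Rtw.
G2: ✓.
G3: fails — Rom but no z with Roz and Rzm.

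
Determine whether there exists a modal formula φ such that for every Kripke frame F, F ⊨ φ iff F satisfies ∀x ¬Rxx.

No — not modally definable

If a class were modally definable it would be closed under surjective bounded morphisms (Goldblatt–Thomason).
The 4-cycle (worlds a,b,c,d with a→b→c→d→a) is irreflexive, and the map sending every world to a single reflexive point • is a surjective bounded morphism (forth: every edge maps to (•,•); back: every world has a successor). So any modal formula valid on the 4-cycle is also valid on the reflexive point, which is not irreflexive.
So the class is not modally definable.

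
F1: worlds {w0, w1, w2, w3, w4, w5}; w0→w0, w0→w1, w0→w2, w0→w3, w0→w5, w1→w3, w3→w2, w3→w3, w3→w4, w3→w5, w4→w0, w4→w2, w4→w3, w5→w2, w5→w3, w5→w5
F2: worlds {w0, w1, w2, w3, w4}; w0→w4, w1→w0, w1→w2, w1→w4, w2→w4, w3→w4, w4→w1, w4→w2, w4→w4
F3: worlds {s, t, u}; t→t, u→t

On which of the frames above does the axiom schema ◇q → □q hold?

This is the axiom for partial functionality; its first-order frame correspondent is ∀x ∀y ∀z (Rxy ∧ Rxz → y = z).
F1: fails — w0 sees both w0 and w1.
F2: fails — w1 sees both w0 and w2.
F3: holds.
Valid on: F3.

F3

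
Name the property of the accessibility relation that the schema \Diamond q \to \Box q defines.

partial functionality

Suppose ◇q→□q is valid. Take Rxy, Rxz and set V(q)={y}. Then ◇q at x, so □q at x, so q at z, i.e. z=y.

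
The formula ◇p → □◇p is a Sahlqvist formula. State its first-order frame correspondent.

The Euclidean property

This schema is the 5 axiom.
Its frame correspondent is the Euclidean property — ∀x ∀y ∀z (Rxy ∧ Rxz → Ryz).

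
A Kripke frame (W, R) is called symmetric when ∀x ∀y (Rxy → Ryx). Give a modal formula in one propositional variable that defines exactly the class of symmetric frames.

s → □◇s

The condition is symmetry. The B schema s → □◇s defines it.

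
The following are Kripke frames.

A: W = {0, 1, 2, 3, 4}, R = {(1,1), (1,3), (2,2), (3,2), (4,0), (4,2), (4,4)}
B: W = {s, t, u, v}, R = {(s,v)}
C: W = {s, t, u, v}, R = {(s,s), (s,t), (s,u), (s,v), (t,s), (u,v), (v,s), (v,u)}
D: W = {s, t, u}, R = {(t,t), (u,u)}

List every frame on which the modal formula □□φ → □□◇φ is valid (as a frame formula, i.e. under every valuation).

The schema corresponds to a generalized confluence (Geach) condition: ∀x ∀z (xR²z → ∃w (xR²w ∧ zRw)).
A: fails — 4R²0 but no w with 4R²w and 0Rw.
B: condition met.
C: fails — uR²u but no w with uR²w and uRw.
D: condition met.
Valid on: B, D.

B, D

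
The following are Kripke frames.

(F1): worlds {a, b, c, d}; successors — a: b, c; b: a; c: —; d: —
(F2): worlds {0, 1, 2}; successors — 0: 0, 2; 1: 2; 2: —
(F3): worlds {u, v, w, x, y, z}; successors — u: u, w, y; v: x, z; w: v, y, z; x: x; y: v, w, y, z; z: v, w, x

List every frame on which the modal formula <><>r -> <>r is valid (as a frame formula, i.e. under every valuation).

(F2)

This is the axiom for transitivity; its first-order frame correspondent is forall x forall y forall z (Rxy & Ryz -> Rxz).
(F1): fails — Rab and Rba but not Raa.
(F2): ✓.
(F3): fails — Ruw and Rwv but not Ruv.
Valid on: (F2).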